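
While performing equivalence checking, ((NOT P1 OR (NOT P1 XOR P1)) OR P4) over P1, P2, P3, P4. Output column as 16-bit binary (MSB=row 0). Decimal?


Formula: ((NOT P1 OR (NOT P1 XOR P1)) OR P4) over P1, P2, P3, P4 (16 rows)
Evaluate each row (bits = P1,P2,P3,P4, MSB first):
  row 0 [0000]: ((NOT 0 OR (NOT 0 XOR 0)) OR 0) -> 1
  row 1 [0001]: ((NOT 0 OR (NOT 0 XOR 0)) OR 1) -> 1
  row 2 [0010]: ((NOT 0 OR (NOT 0 XOR 0)) OR 0) -> 1
  row 3 [0011]: ((NOT 0 OR (NOT 0 XOR 0)) OR 1) -> 1
  row 4 [0100]: ((NOT 0 OR (NOT 0 XOR 0)) OR 0) -> 1
  row 5 [0101]: ((NOT 0 OR (NOT 0 XOR 0)) OR 1) -> 1
  row 6 [0110]: ((NOT 0 OR (NOT 0 XOR 0)) OR 0) -> 1
  row 7 [0111]: ((NOT 0 OR (NOT 0 XOR 0)) OR 1) -> 1
  row 8 [1000]: ((NOT 1 OR (NOT 1 XOR 1)) OR 0) -> 1
  row 9 [1001]: ((NOT 1 OR (NOT 1 XOR 1)) OR 1) -> 1
  row 10 [1010]: ((NOT 1 OR (NOT 1 XOR 1)) OR 0) -> 1
  row 11 [1011]: ((NOT 1 OR (NOT 1 XOR 1)) OR 1) -> 1
  row 12 [1100]: ((NOT 1 OR (NOT 1 XOR 1)) OR 0) -> 1
  row 13 [1101]: ((NOT 1 OR (NOT 1 XOR 1)) OR 1) -> 1
  row 14 [1110]: ((NOT 1 OR (NOT 1 XOR 1)) OR 0) -> 1
  row 15 [1111]: ((NOT 1 OR (NOT 1 XOR 1)) OR 1) -> 1
Full result column, 4 rows per line (P1,P2 fixed per line; P3,P4 runs 00..11 left to right):
  rows 0-3 [P1,P2=00]: 1111  = hex F
  rows 4-7 [P1,P2=01]: 1111  = hex F
  rows 8-11 [P1,P2=10]: 1111  = hex F
  rows 12-15 [P1,P2=11]: 1111  = hex F
Output column (row 0 .. row 15) = 1111111111111111
Output column grouped in 4s = 1111 1111 1111 1111 = 0xFFFF
Convert to decimal digit by digit (value = value*16 + digit):
  F -> 15
  15*16 + 15 (F) = 255
  255*16 + 15 (F) = 4095
  4095*16 + 15 (F) = 65535
Decimal = 65535

65535


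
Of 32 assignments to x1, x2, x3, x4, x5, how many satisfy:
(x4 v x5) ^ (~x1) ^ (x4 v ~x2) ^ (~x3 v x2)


CNF with 4 clauses over 5 vars (32 assignments).
An assignment satisfies CNF iff every clause has >=1 true literal.
Check each row (bits = x1,x2,x3,x4,x5; clause T/F shown):
  row 0 [00000]: clauses=FTTT -> 0
  row 1 [00001]: clauses=TTTT -> 1
  row 2 [00010]: clauses=TTTT -> 1
  row 3 [00011]: clauses=TTTT -> 1
  row 4 [00100]: clauses=FTTF -> 0
  row 5 [00101]: clauses=TTTF -> 0
  row 6 [00110]: clauses=TTTF -> 0
  row 7 [00111]: clauses=TTTF -> 0
  row 8 [01000]: clauses=FTFT -> 0
  row 9 [01001]: clauses=TTFT -> 0
  row 10 [01010]: clauses=TTTT -> 1
  row 11 [01011]: clauses=TTTT -> 1
  row 12 [01100]: clauses=FTFT -> 0
  row 13 [01101]: clauses=TTFT -> 0
  row 14 [01110]: clauses=TTTT -> 1
  row 15 [01111]: clauses=TTTT -> 1
  row 16 [10000]: clauses=FFTT -> 0
  row 17 [10001]: clauses=TFTT -> 0
  row 18 [10010]: clauses=TFTT -> 0
  row 19 [10011]: clauses=TFTT -> 0
  row 20 [10100]: clauses=FFTF -> 0
  row 21 [10101]: clauses=TFTF -> 0
  row 22 [10110]: clauses=TFTF -> 0
  row 23 [10111]: clauses=TFTF -> 0
  row 24 [11000]: clauses=FFFT -> 0
  row 25 [11001]: clauses=TFFT -> 0
  row 26 [11010]: clauses=TFTT -> 0
  row 27 [11011]: clauses=TFTT -> 0
  row 28 [11100]: clauses=FFFT -> 0
  row 29 [11101]: clauses=TFFT -> 0
  row 30 [11110]: clauses=TFTT -> 0
  row 31 [11111]: clauses=TFTT -> 0
Full result column, 8 rows per line (x1,x2 fixed per line; x3,x4,x5 runs 000..111 left to right):
  rows 0-7 [x1,x2=00]: 01110000  (ones: 3)
  rows 8-15 [x1,x2=01]: 00110011  (ones: 4)
  rows 16-23 [x1,x2=10]: 00000000  (ones: 0)
  rows 24-31 [x1,x2=11]: 00000000  (ones: 0)
Satisfying assignments = 3+4+0+0 = 7

7


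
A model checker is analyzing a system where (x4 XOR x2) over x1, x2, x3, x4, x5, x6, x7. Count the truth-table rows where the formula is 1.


Formula: (x4 XOR x2) over 7 vars (128 rows)
Evaluate each row (x1, x2, x3, x4, x5, x6, x7 as bits, MSB first):
  row 0 [0000000]: (0 XOR 0) -> 0
  row 1 [0000001]: (0 XOR 0) -> 0
  row 2 [0000010]: (0 XOR 0) -> 0
  row 3 [0000011]: (0 XOR 0) -> 0
  row 4 [0000100]: (0 XOR 0) -> 0
  (every remaining row is evaluated the same way; all 128 results are listed next)
Full result column, 8 rows per line (x1,x2,x3,x4 fixed per line; x5,x6,x7 runs 000..111 left to right):
  rows 0-7 [x1,x2,x3,x4=0000]: 00000000  (ones: 0)
  rows 8-15 [x1,x2,x3,x4=0001]: 11111111  (ones: 8)
  rows 16-23 [x1,x2,x3,x4=0010]: 00000000  (ones: 0)
  rows 24-31 [x1,x2,x3,x4=0011]: 11111111  (ones: 8)
  rows 32-39 [x1,x2,x3,x4=0100]: 11111111  (ones: 8)
  rows 40-47 [x1,x2,x3,x4=0101]: 00000000  (ones: 0)
  rows 48-55 [x1,x2,x3,x4=0110]: 11111111  (ones: 8)
  rows 56-63 [x1,x2,x3,x4=0111]: 00000000  (ones: 0)
  rows 64-71 [x1,x2,x3,x4=1000]: 00000000  (ones: 0)
  rows 72-79 [x1,x2,x3,x4=1001]: 11111111  (ones: 8)
  rows 80-87 [x1,x2,x3,x4=1010]: 00000000  (ones: 0)
  rows 88-95 [x1,x2,x3,x4=1011]: 11111111  (ones: 8)
  rows 96-103 [x1,x2,x3,x4=1100]: 11111111  (ones: 8)
  rows 104-111 [x1,x2,x3,x4=1101]: 00000000  (ones: 0)
  rows 112-119 [x1,x2,x3,x4=1110]: 11111111  (ones: 8)
  rows 120-127 [x1,x2,x3,x4=1111]: 00000000  (ones: 0)
Count of 1-rows = 0+8+0+8+8+0+8+0+0+8+0+8+8+0+8+0 = 64

64


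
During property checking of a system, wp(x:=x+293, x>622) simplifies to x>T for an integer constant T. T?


Formula: wp(x:=E, P) = P[E/x] (substitute E for x in postcondition)
Step 1: Postcondition: x>622
Step 2: Substitute x+293 for x: x+293>622
Step 3: Solve for x: x > 622-293 = 329

329


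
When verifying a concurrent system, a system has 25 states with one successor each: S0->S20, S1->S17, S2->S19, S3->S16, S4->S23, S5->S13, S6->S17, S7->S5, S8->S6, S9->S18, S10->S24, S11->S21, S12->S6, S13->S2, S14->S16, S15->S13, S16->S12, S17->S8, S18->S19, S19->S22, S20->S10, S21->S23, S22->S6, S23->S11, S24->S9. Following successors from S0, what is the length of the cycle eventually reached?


Trace from S0 until a state repeats:
  S0 -> S20 -> S10 -> S24 -> S9 -> S18 -> S19 -> S22 -> S6 -> S17 -> S8 -> S6
S6 first seen at step 8, revisited at step 11.
Cycle length = 11 - 8 = 3

3


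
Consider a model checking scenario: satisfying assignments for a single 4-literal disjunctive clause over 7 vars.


Step 1: Total=2^7=128
Step 2: Unsat when all 4 false: 2^3=8
Step 3: Sat=128-8=120

120


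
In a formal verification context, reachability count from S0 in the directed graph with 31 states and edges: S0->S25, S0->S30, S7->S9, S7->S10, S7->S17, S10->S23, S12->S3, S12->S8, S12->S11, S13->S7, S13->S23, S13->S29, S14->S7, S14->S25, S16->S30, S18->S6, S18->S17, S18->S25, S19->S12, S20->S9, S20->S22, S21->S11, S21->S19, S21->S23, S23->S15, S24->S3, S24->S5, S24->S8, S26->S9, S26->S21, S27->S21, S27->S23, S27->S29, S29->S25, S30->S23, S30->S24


BFS from S0:
  layer 0: {S0}
  layer 1: {S25, S30}
  layer 2: {S23, S24}
  layer 3: {S3, S5, S8, S15}
Reachable set: {S0, S3, S5, S8, S15, S23, S24, S25, S30}
Count = 9

9


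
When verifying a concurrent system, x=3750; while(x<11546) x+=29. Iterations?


Step 1: x goes from 3750 toward 11546 by 29; the body runs while x<11546, so iterations = ceil((bound-start)/step)
Step 2: Distance=7796
Step 3: ceil(7796/29)=269

269


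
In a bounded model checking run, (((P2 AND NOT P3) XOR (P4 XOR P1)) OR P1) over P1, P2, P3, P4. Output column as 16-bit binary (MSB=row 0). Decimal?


Formula: (((P2 AND NOT P3) XOR (P4 XOR P1)) OR P1) over P1, P2, P3, P4 (16 rows)
Evaluate each row (bits = P1,P2,P3,P4, MSB first):
  row 0 [0000]: (((0 AND NOT 0) XOR (0 XOR 0)) OR 0) -> 0
  row 1 [0001]: (((0 AND NOT 0) XOR (1 XOR 0)) OR 0) -> 1
  row 2 [0010]: (((0 AND NOT 1) XOR (0 XOR 0)) OR 0) -> 0
  row 3 [0011]: (((0 AND NOT 1) XOR (1 XOR 0)) OR 0) -> 1
  row 4 [0100]: (((1 AND NOT 0) XOR (0 XOR 0)) OR 0) -> 1
  row 5 [0101]: (((1 AND NOT 0) XOR (1 XOR 0)) OR 0) -> 0
  row 6 [0110]: (((1 AND NOT 1) XOR (0 XOR 0)) OR 0) -> 0
  row 7 [0111]: (((1 AND NOT 1) XOR (1 XOR 0)) OR 0) -> 1
  row 8 [1000]: (((0 AND NOT 0) XOR (0 XOR 1)) OR 1) -> 1
  row 9 [1001]: (((0 AND NOT 0) XOR (1 XOR 1)) OR 1) -> 1
  row 10 [1010]: (((0 AND NOT 1) XOR (0 XOR 1)) OR 1) -> 1
  row 11 [1011]: (((0 AND NOT 1) XOR (1 XOR 1)) OR 1) -> 1
  row 12 [1100]: (((1 AND NOT 0) XOR (0 XOR 1)) OR 1) -> 1
  row 13 [1101]: (((1 AND NOT 0) XOR (1 XOR 1)) OR 1) -> 1
  row 14 [1110]: (((1 AND NOT 1) XOR (0 XOR 1)) OR 1) -> 1
  row 15 [1111]: (((1 AND NOT 1) XOR (1 XOR 1)) OR 1) -> 1
Full result column, 4 rows per line (P1,P2 fixed per line; P3,P4 runs 00..11 left to right):
  rows 0-3 [P1,P2=00]: 0101  = hex 5
  rows 4-7 [P1,P2=01]: 1001  = hex 9
  rows 8-11 [P1,P2=10]: 1111  = hex F
  rows 12-15 [P1,P2=11]: 1111  = hex F
Output column (row 0 .. row 15) = 0101100111111111
Output column grouped in 4s = 0101 1001 1111 1111 = 0x59FF
Convert to decimal digit by digit (value = value*16 + digit):
  5 -> 5
  5*16 + 9 = 89
  89*16 + 15 (F) = 1439
  1439*16 + 15 (F) = 23039
Decimal = 23039

23039


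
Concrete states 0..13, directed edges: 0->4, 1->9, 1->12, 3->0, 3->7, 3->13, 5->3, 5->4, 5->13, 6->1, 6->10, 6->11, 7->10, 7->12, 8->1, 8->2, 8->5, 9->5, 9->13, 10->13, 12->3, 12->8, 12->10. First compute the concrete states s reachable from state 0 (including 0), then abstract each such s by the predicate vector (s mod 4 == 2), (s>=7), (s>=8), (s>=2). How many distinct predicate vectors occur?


BFS from 0:
Concrete reachable: {0, 4}
Abstract via predicates (s mod 4 == 2), (s>=7), (s>=8), (s>=2):
  (0,0,0,0) <- {0}
  (0,0,0,1) <- {4}
Distinct abstract states = 2

2


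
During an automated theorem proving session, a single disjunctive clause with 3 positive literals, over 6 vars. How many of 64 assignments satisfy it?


Step 1: Total=2^6=64
Step 2: Unsat when all 3 false: 2^3=8
Step 3: Sat=64-8=56

56


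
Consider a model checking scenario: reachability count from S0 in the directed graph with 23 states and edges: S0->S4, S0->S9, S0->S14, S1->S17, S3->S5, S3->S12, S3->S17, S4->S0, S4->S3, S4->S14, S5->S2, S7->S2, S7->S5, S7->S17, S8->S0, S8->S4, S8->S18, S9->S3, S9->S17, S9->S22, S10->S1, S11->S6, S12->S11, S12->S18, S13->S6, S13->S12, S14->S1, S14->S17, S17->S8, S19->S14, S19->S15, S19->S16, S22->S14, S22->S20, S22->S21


BFS from S0:
  layer 0: {S0}
  layer 1: {S4, S9, S14}
  layer 2: {S1, S3, S17, S22}
  layer 3: {S5, S8, S12, S20, S21}
  layer 4: {S2, S11, S18}
  layer 5: {S6}
Reachable set: {S0, S1, S2, S3, S4, S5, S6, S8, S9, S11, S12, S14, S17, S18, S20, S21, S22}
Count = 17

17


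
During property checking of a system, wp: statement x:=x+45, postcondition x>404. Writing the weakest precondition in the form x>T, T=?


Formula: wp(x:=E, P) = P[E/x] (substitute E for x in postcondition)
Step 1: Postcondition: x>404
Step 2: Substitute x+45 for x: x+45>404
Step 3: Solve for x: x > 404-45 = 359

359


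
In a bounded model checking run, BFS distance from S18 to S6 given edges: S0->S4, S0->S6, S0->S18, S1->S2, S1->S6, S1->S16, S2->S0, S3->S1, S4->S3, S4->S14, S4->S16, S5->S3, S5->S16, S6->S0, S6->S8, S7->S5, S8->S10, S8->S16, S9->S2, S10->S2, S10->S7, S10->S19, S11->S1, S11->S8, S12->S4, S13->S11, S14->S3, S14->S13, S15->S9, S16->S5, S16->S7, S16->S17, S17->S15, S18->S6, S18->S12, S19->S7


BFS layer-by-layer from S18:
  dist 0: {S18}
  dist 1: {S6, S12}
  -> S6 reached at distance 1
Shortest path length = 1

1


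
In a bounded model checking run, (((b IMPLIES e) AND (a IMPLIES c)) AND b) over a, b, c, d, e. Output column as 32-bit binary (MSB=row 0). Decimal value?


Formula: (((b IMPLIES e) AND (a IMPLIES c)) AND b) over a, b, c, d, e (32 rows)
Evaluate each row (bits = a,b,c,d,e, MSB first):
  row 0 [00000]: (((0 IMPLIES 0) AND (0 IMPLIES 0)) AND 0) -> 0
  row 1 [00001]: (((0 IMPLIES 1) AND (0 IMPLIES 0)) AND 0) -> 0
  row 2 [00010]: (((0 IMPLIES 0) AND (0 IMPLIES 0)) AND 0) -> 0
  row 3 [00011]: (((0 IMPLIES 1) AND (0 IMPLIES 0)) AND 0) -> 0
  row 4 [00100]: (((0 IMPLIES 0) AND (0 IMPLIES 1)) AND 0) -> 0
  row 5 [00101]: (((0 IMPLIES 1) AND (0 IMPLIES 1)) AND 0) -> 0
  row 6 [00110]: (((0 IMPLIES 0) AND (0 IMPLIES 1)) AND 0) -> 0
  row 7 [00111]: (((0 IMPLIES 1) AND (0 IMPLIES 1)) AND 0) -> 0
  row 8 [01000]: (((1 IMPLIES 0) AND (0 IMPLIES 0)) AND 1) -> 0
  row 9 [01001]: (((1 IMPLIES 1) AND (0 IMPLIES 0)) AND 1) -> 1
  row 10 [01010]: (((1 IMPLIES 0) AND (0 IMPLIES 0)) AND 1) -> 0
  row 11 [01011]: (((1 IMPLIES 1) AND (0 IMPLIES 0)) AND 1) -> 1
  row 12 [01100]: (((1 IMPLIES 0) AND (0 IMPLIES 1)) AND 1) -> 0
  row 13 [01101]: (((1 IMPLIES 1) AND (0 IMPLIES 1)) AND 1) -> 1
  row 14 [01110]: (((1 IMPLIES 0) AND (0 IMPLIES 1)) AND 1) -> 0
  row 15 [01111]: (((1 IMPLIES 1) AND (0 IMPLIES 1)) AND 1) -> 1
  row 16 [10000]: (((0 IMPLIES 0) AND (1 IMPLIES 0)) AND 0) -> 0
  row 17 [10001]: (((0 IMPLIES 1) AND (1 IMPLIES 0)) AND 0) -> 0
  row 18 [10010]: (((0 IMPLIES 0) AND (1 IMPLIES 0)) AND 0) -> 0
  row 19 [10011]: (((0 IMPLIES 1) AND (1 IMPLIES 0)) AND 0) -> 0
  row 20 [10100]: (((0 IMPLIES 0) AND (1 IMPLIES 1)) AND 0) -> 0
  row 21 [10101]: (((0 IMPLIES 1) AND (1 IMPLIES 1)) AND 0) -> 0
  row 22 [10110]: (((0 IMPLIES 0) AND (1 IMPLIES 1)) AND 0) -> 0
  row 23 [10111]: (((0 IMPLIES 1) AND (1 IMPLIES 1)) AND 0) -> 0
  row 24 [11000]: (((1 IMPLIES 0) AND (1 IMPLIES 0)) AND 1) -> 0
  row 25 [11001]: (((1 IMPLIES 1) AND (1 IMPLIES 0)) AND 1) -> 0
  row 26 [11010]: (((1 IMPLIES 0) AND (1 IMPLIES 0)) AND 1) -> 0
  row 27 [11011]: (((1 IMPLIES 1) AND (1 IMPLIES 0)) AND 1) -> 0
  row 28 [11100]: (((1 IMPLIES 0) AND (1 IMPLIES 1)) AND 1) -> 0
  row 29 [11101]: (((1 IMPLIES 1) AND (1 IMPLIES 1)) AND 1) -> 1
  row 30 [11110]: (((1 IMPLIES 0) AND (1 IMPLIES 1)) AND 1) -> 0
  row 31 [11111]: (((1 IMPLIES 1) AND (1 IMPLIES 1)) AND 1) -> 1
Full result column, 4 rows per line (a,b,c fixed per line; d,e runs 00..11 left to right):
  rows 0-3 [a,b,c=000]: 0000  = hex 0
  rows 4-7 [a,b,c=001]: 0000  = hex 0
  rows 8-11 [a,b,c=010]: 0101  = hex 5
  rows 12-15 [a,b,c=011]: 0101  = hex 5
  rows 16-19 [a,b,c=100]: 0000  = hex 0
  rows 20-23 [a,b,c=101]: 0000  = hex 0
  rows 24-27 [a,b,c=110]: 0000  = hex 0
  rows 28-31 [a,b,c=111]: 0101  = hex 5
Output column (row 0 .. row 31) = 00000000010101010000000000000101
Output column grouped in 4s = 0000 0000 0101 0101 0000 0000 0000 0101 = 0x00550005
Convert to decimal digit by digit (value = value*16 + digit):
  0 -> 0
  0*16 + 0 = 0
  0*16 + 5 = 5
  5*16 + 5 = 85
  85*16 + 0 = 1360
  1360*16 + 0 = 21760
  21760*16 + 0 = 348160
  348160*16 + 5 = 5570565
Decimal = 5570565

5570565


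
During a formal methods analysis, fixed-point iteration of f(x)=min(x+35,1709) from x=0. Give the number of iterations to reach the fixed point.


Step 1: x=0, cap=1709, increment=35
Step 2: x grows by 35 each step until capped at 1709; fixed point is x=1709
Step 3: iterations = ceil(1709/35) = 49

49


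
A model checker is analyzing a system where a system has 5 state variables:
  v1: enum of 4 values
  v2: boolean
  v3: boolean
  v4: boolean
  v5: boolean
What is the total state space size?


State space = product of domain sizes of all variables.
Domain sizes:
  v1 (enum of 4 values): 4
  v2 (boolean): 2
  v3 (boolean): 2
  v4 (boolean): 2
  v5 (boolean): 2
Product = 4 * 2 * 2 * 2 * 2 = 64

64


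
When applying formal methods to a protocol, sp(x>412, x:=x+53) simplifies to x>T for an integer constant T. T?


Formula: sp(P, x:=E) = exists old_x. (x = E[old_x/x]) AND P[old_x/x] (old_x is the value of x before the assignment; eliminate old_x by solving x = E[old_x/x] for old_x)
Step 1: Precondition P: x>412, i.e. old_x > 412
Step 2: Assignment gives x = old_x + 53, so old_x = x - 53
Step 3: Substitute into P: x - 53 > 412
Step 4: Simplify: x > 412+53 = 465

465


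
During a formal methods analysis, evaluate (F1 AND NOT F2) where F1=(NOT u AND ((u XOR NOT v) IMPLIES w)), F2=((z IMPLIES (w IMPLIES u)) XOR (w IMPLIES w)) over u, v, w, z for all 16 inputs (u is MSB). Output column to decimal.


F1 = (NOT u AND ((u XOR NOT v) IMPLIES w))
F2 = ((z IMPLIES (w IMPLIES u)) XOR (w IMPLIES w))
Counterexample to F1=>F2 is where F1=1 and F2=0.
Evaluate each row (bits = u,v,w,z, MSB first):
  row 0 [0000]: F1=0 F2=0 -> F1&~F2 -> 0
  row 1 [0001]: F1=0 F2=0 -> F1&~F2 -> 0
  row 2 [0010]: F1=1 F2=0 -> F1&~F2 -> 1
  row 3 [0011]: F1=1 F2=1 -> F1&~F2 -> 0
  row 4 [0100]: F1=1 F2=0 -> F1&~F2 -> 1
  row 5 [0101]: F1=1 F2=0 -> F1&~F2 -> 1
  row 6 [0110]: F1=1 F2=0 -> F1&~F2 -> 1
  row 7 [0111]: F1=1 F2=1 -> F1&~F2 -> 0
  row 8 [1000]: F1=0 F2=0 -> F1&~F2 -> 0
  row 9 [1001]: F1=0 F2=0 -> F1&~F2 -> 0
  row 10 [1010]: F1=0 F2=0 -> F1&~F2 -> 0
  row 11 [1011]: F1=0 F2=0 -> F1&~F2 -> 0
  row 12 [1100]: F1=0 F2=0 -> F1&~F2 -> 0
  row 13 [1101]: F1=0 F2=0 -> F1&~F2 -> 0
  row 14 [1110]: F1=0 F2=0 -> F1&~F2 -> 0
  row 15 [1111]: F1=0 F2=0 -> F1&~F2 -> 0
Full result column, 4 rows per line (u,v fixed per line; w,z runs 00..11 left to right):
  rows 0-3 [u,v=00]: 0010  = hex 2
  rows 4-7 [u,v=01]: 1110  = hex E
  rows 8-11 [u,v=10]: 0000  = hex 0
  rows 12-15 [u,v=11]: 0000  = hex 0
Counterexample vector (row 0 .. row 15) = 0010111000000000
Output column grouped in 4s = 0010 1110 0000 0000 = 0x2E00
Convert to decimal digit by digit (value = value*16 + digit):
  2 -> 2
  2*16 + 14 (E) = 46
  46*16 + 0 = 736
  736*16 + 0 = 11776
Decimal = 11776

11776


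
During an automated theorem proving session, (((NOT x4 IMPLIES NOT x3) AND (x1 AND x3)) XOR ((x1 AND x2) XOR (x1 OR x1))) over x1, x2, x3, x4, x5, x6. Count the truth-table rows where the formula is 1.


Formula: (((NOT x4 IMPLIES NOT x3) AND (x1 AND x3)) XOR ((x1 AND x2) XOR (x1 OR x1))) over 6 vars (64 rows)
Evaluate each row (x1, x2, x3, x4, x5, x6 as bits, MSB first):
  row 0 [000000]: (((NOT 0 IMPLIES NOT 0) AND (0 AND 0)) XOR ((0 AND 0) XOR (0 OR 0))) -> 0
  row 1 [000001]: (((NOT 0 IMPLIES NOT 0) AND (0 AND 0)) XOR ((0 AND 0) XOR (0 OR 0))) -> 0
  row 2 [000010]: (((NOT 0 IMPLIES NOT 0) AND (0 AND 0)) XOR ((0 AND 0) XOR (0 OR 0))) -> 0
  row 3 [000011]: (((NOT 0 IMPLIES NOT 0) AND (0 AND 0)) XOR ((0 AND 0) XOR (0 OR 0))) -> 0
  row 4 [000100]: (((NOT 1 IMPLIES NOT 0) AND (0 AND 0)) XOR ((0 AND 0) XOR (0 OR 0))) -> 0
  (every remaining row is evaluated the same way; all 64 results are listed next)
Full result column, 8 rows per line (x1,x2,x3 fixed per line; x4,x5,x6 runs 000..111 left to right):
  rows 0-7 [x1,x2,x3=000]: 00000000  (ones: 0)
  rows 8-15 [x1,x2,x3=001]: 00000000  (ones: 0)
  rows 16-23 [x1,x2,x3=010]: 00000000  (ones: 0)
  rows 24-31 [x1,x2,x3=011]: 00000000  (ones: 0)
  rows 32-39 [x1,x2,x3=100]: 11111111  (ones: 8)
  rows 40-47 [x1,x2,x3=101]: 11110000  (ones: 4)
  rows 48-55 [x1,x2,x3=110]: 00000000  (ones: 0)
  rows 56-63 [x1,x2,x3=111]: 00001111  (ones: 4)
Count of 1-rows = 0+0+0+0+8+4+0+4 = 16

16


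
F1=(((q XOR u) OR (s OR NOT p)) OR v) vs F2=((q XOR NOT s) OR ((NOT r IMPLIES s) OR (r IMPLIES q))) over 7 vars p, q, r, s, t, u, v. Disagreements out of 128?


F1 = (((q XOR u) OR (s OR NOT p)) OR v)
F2 = ((q XOR NOT s) OR ((NOT r IMPLIES s) OR (r IMPLIES q)))
Evaluate both on each of 128 rows (bits = p,q,r,s,t,u,v):
  row 0 [0000000]: F1=1 F2=1 -> 0
  row 1 [0000001]: F1=1 F2=1 -> 0
  row 2 [0000010]: F1=1 F2=1 -> 0
  row 3 [0000011]: F1=1 F2=1 -> 0
  row 4 [0000100]: F1=1 F2=1 -> 0
  (every remaining row is evaluated the same way; all 128 results are listed next)
Full result column, 8 rows per line (p,q,r,s fixed per line; t,u,v runs 000..111 left to right):
  rows 0-7 [p,q,r,s=0000]: 00000000  (ones: 0)
  rows 8-15 [p,q,r,s=0001]: 00000000  (ones: 0)
  rows 16-23 [p,q,r,s=0010]: 00000000  (ones: 0)
  rows 24-31 [p,q,r,s=0011]: 00000000  (ones: 0)
  rows 32-39 [p,q,r,s=0100]: 00000000  (ones: 0)
  rows 40-47 [p,q,r,s=0101]: 00000000  (ones: 0)
  rows 48-55 [p,q,r,s=0110]: 00000000  (ones: 0)
  rows 56-63 [p,q,r,s=0111]: 00000000  (ones: 0)
  rows 64-71 [p,q,r,s=1000]: 10001000  (ones: 2)
  rows 72-79 [p,q,r,s=1001]: 00000000  (ones: 0)
  rows 80-87 [p,q,r,s=1010]: 10001000  (ones: 2)
  rows 88-95 [p,q,r,s=1011]: 00000000  (ones: 0)
  rows 96-103 [p,q,r,s=1100]: 00100010  (ones: 2)
  rows 104-111 [p,q,r,s=1101]: 00000000  (ones: 0)
  rows 112-119 [p,q,r,s=1110]: 00100010  (ones: 2)
  rows 120-127 [p,q,r,s=1111]: 00000000  (ones: 0)
Disagreements = 0+0+0+0+0+0+0+0+2+0+2+0+2+0+2+0 = 8

8


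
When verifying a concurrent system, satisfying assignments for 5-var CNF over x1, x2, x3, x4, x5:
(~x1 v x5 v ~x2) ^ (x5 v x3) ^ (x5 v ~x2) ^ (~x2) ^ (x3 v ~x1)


CNF with 5 clauses over 5 vars (32 assignments).
An assignment satisfies CNF iff every clause has >=1 true literal.
Check each row (bits = x1,x2,x3,x4,x5; clause T/F shown):
  row 0 [00000]: clauses=TFTTT -> 0
  row 1 [00001]: clauses=TTTTT -> 1
  row 2 [00010]: clauses=TFTTT -> 0
  row 3 [00011]: clauses=TTTTT -> 1
  row 4 [00100]: clauses=TTTTT -> 1
  row 5 [00101]: clauses=TTTTT -> 1
  row 6 [00110]: clauses=TTTTT -> 1
  row 7 [00111]: clauses=TTTTT -> 1
  row 8 [01000]: clauses=TFFFT -> 0
  row 9 [01001]: clauses=TTTFT -> 0
  row 10 [01010]: clauses=TFFFT -> 0
  row 11 [01011]: clauses=TTTFT -> 0
  row 12 [01100]: clauses=TTFFT -> 0
  row 13 [01101]: clauses=TTTFT -> 0
  row 14 [01110]: clauses=TTFFT -> 0
  row 15 [01111]: clauses=TTTFT -> 0
  row 16 [10000]: clauses=TFTTF -> 0
  row 17 [10001]: clauses=TTTTF -> 0
  row 18 [10010]: clauses=TFTTF -> 0
  row 19 [10011]: clauses=TTTTF -> 0
  row 20 [10100]: clauses=TTTTT -> 1
  row 21 [10101]: clauses=TTTTT -> 1
  row 22 [10110]: clauses=TTTTT -> 1
  row 23 [10111]: clauses=TTTTT -> 1
  row 24 [11000]: clauses=FFFFF -> 0
  row 25 [11001]: clauses=TTTFF -> 0
  row 26 [11010]: clauses=FFFFF -> 0
  row 27 [11011]: clauses=TTTFF -> 0
  row 28 [11100]: clauses=FTFFT -> 0
  row 29 [11101]: clauses=TTTFT -> 0
  row 30 [11110]: clauses=FTFFT -> 0
  row 31 [11111]: clauses=TTTFT -> 0
Full result column, 8 rows per line (x1,x2 fixed per line; x3,x4,x5 runs 000..111 left to right):
  rows 0-7 [x1,x2=00]: 01011111  (ones: 6)
  rows 8-15 [x1,x2=01]: 00000000  (ones: 0)
  rows 16-23 [x1,x2=10]: 00001111  (ones: 4)
  rows 24-31 [x1,x2=11]: 00000000  (ones: 0)
Satisfying assignments = 6+0+4+0 = 10

10


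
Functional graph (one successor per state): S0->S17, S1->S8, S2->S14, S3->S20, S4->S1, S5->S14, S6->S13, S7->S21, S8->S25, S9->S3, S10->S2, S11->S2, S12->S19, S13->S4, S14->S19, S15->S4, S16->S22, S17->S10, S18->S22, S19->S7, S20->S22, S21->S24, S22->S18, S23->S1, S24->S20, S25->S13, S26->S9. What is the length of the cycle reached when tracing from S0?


Trace from S0 until a state repeats:
  S0 -> S17 -> S10 -> S2 -> S14 -> S19 -> S7 -> S21 -> S24 -> S20 -> S22 -> S18 -> S22
S22 first seen at step 10, revisited at step 12.
Cycle length = 12 - 10 = 2

2


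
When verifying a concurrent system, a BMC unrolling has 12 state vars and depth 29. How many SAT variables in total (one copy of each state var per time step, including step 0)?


BMC unrolls to depth k, creating one copy of each state var for steps 0..k.
Step count = 29 + 1 = 30 (steps 0 through 29)
Vars per step = 12
Total = 12 * 30 = 360

360


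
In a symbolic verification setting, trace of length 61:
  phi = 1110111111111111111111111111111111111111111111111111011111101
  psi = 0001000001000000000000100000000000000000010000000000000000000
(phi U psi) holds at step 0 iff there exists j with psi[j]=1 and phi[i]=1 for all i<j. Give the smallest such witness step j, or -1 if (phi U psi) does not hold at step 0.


(phi U psi) at 0: need smallest j with psi[j]=1 and phi[i]=1 for all i in [0,j).
Scan from step 0:
  step 0: phi=1, psi=0 -> continue
  step 1: phi=1, psi=0 -> continue
  step 2: phi=1, psi=0 -> continue
  step 3: psi=1 and phi held for [0,3) -> witness found
Witness step = 3

3


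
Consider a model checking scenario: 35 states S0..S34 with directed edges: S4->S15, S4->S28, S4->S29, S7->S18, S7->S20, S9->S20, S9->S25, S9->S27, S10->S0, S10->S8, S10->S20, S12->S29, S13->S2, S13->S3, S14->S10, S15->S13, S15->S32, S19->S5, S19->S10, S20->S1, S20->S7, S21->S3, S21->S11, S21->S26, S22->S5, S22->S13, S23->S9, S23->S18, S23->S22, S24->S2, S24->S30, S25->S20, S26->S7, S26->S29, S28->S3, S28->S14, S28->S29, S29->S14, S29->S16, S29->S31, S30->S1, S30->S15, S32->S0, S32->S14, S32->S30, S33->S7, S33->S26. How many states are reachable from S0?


BFS from S0:
  layer 0: {S0}
Reachable set: {S0}
Count = 1

1


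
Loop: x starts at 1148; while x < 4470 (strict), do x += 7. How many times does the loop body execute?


Step 1: x goes from 1148 toward 4470 by 7; the body runs while x<4470, so iterations = ceil((bound-start)/step)
Step 2: Distance=3322
Step 3: ceil(3322/7)=475

475


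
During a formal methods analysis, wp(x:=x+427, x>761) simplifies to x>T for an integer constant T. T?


Formula: wp(x:=E, P) = P[E/x] (substitute E for x in postcondition)
Step 1: Postcondition: x>761
Step 2: Substitute x+427 for x: x+427>761
Step 3: Solve for x: x > 761-427 = 334

334


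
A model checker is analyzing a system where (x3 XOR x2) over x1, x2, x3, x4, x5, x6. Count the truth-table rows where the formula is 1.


Formula: (x3 XOR x2) over 6 vars (64 rows)
Evaluate each row (x1, x2, x3, x4, x5, x6 as bits, MSB first):
  row 0 [000000]: (0 XOR 0) -> 0
  row 1 [000001]: (0 XOR 0) -> 0
  row 2 [000010]: (0 XOR 0) -> 0
  row 3 [000011]: (0 XOR 0) -> 0
  row 4 [000100]: (0 XOR 0) -> 0
  (every remaining row is evaluated the same way; all 64 results are listed next)
Full result column, 8 rows per line (x1,x2,x3 fixed per line; x4,x5,x6 runs 000..111 left to right):
  rows 0-7 [x1,x2,x3=000]: 00000000  (ones: 0)
  rows 8-15 [x1,x2,x3=001]: 11111111  (ones: 8)
  rows 16-23 [x1,x2,x3=010]: 11111111  (ones: 8)
  rows 24-31 [x1,x2,x3=011]: 00000000  (ones: 0)
  rows 32-39 [x1,x2,x3=100]: 00000000  (ones: 0)
  rows 40-47 [x1,x2,x3=101]: 11111111  (ones: 8)
  rows 48-55 [x1,x2,x3=110]: 11111111  (ones: 8)
  rows 56-63 [x1,x2,x3=111]: 00000000  (ones: 0)
Count of 1-rows = 0+8+8+0+0+8+8+0 = 32

32


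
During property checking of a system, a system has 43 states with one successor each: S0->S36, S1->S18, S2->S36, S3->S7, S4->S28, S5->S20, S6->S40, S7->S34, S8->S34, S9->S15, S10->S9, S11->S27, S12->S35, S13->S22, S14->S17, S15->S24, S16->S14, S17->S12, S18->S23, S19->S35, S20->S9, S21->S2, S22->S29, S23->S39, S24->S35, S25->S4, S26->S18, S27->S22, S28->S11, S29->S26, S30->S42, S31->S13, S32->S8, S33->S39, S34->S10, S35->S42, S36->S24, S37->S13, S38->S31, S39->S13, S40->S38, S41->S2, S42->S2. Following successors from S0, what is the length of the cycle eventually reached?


Trace from S0 until a state repeats:
  S0 -> S36 -> S24 -> S35 -> S42 -> S2 -> S36
S36 first seen at step 1, revisited at step 6.
Cycle length = 6 - 1 = 5

5


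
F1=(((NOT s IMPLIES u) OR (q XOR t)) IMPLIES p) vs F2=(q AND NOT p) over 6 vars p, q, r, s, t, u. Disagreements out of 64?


F1 = (((NOT s IMPLIES u) OR (q XOR t)) IMPLIES p)
F2 = (q AND NOT p)
Evaluate both on each of 64 rows (bits = p,q,r,s,t,u):
  row 0 [000000]: F1=1 F2=0 (differ) -> 1
  row 1 [000001]: F1=0 F2=0 -> 0
  row 2 [000010]: F1=0 F2=0 -> 0
  row 3 [000011]: F1=0 F2=0 -> 0
  row 4 [000100]: F1=0 F2=0 -> 0
  (every remaining row is evaluated the same way; all 64 results are listed next)
Full result column, 8 rows per line (p,q,r fixed per line; s,t,u runs 000..111 left to right):
  rows 0-7 [p,q,r=000]: 10000000  (ones: 1)
  rows 8-15 [p,q,r=001]: 10000000  (ones: 1)
  rows 16-23 [p,q,r=010]: 11011111  (ones: 7)
  rows 24-31 [p,q,r=011]: 11011111  (ones: 7)
  rows 32-39 [p,q,r=100]: 11111111  (ones: 8)
  rows 40-47 [p,q,r=101]: 11111111  (ones: 8)
  rows 48-55 [p,q,r=110]: 11111111  (ones: 8)
  rows 56-63 [p,q,r=111]: 11111111  (ones: 8)
Disagreements = 1+1+7+7+8+8+8+8 = 48

48


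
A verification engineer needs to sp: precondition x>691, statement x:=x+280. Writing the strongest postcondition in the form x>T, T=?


Formula: sp(P, x:=E) = exists old_x. (x = E[old_x/x]) AND P[old_x/x] (old_x is the value of x before the assignment; eliminate old_x by solving x = E[old_x/x] for old_x)
Step 1: Precondition P: x>691, i.e. old_x > 691
Step 2: Assignment gives x = old_x + 280, so old_x = x - 280
Step 3: Substitute into P: x - 280 > 691
Step 4: Simplify: x > 691+280 = 971

971


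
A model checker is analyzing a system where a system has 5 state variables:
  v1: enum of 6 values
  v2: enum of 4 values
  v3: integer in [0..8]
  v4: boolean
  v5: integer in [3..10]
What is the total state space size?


State space = product of domain sizes of all variables.
Domain sizes:
  v1 (enum of 6 values): 6
  v2 (enum of 4 values): 4
  v3 (integer in [0..8]): 9
  v4 (boolean): 2
  v5 (integer in [3..10]): 8
Product = 6 * 4 * 9 * 2 * 8 = 3456

3456


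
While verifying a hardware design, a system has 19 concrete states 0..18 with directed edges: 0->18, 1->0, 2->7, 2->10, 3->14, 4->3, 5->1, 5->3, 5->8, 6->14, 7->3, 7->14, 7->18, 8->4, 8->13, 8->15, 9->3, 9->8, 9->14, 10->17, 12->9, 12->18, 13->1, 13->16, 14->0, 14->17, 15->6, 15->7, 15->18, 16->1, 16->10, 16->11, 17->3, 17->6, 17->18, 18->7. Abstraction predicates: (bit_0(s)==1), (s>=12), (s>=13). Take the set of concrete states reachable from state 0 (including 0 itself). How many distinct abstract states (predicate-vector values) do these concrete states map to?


BFS from 0:
Concrete reachable: {0, 3, 6, 7, 14, 17, 18}
Abstract via predicates (bit_0(s)==1), (s>=12), (s>=13):
  (0,0,0) <- {0, 6}
  (0,1,1) <- {14, 18}
  (1,0,0) <- {3, 7}
  (1,1,1) <- {17}
Distinct abstract states = 4

4


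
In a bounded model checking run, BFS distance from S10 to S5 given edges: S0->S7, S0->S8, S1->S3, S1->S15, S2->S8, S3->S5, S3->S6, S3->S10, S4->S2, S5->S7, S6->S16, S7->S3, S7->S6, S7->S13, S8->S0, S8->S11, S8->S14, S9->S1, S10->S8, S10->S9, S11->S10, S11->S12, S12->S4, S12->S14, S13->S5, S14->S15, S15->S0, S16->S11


BFS layer-by-layer from S10:
  dist 0: {S10}
  dist 1: {S8, S9}
  dist 2: {S0, S1, S11, S14}
  dist 3: {S3, S7, S12, S15}
  dist 4: {S4, S5, S6, S13}
  -> S5 reached at distance 4
Shortest path length = 4

4


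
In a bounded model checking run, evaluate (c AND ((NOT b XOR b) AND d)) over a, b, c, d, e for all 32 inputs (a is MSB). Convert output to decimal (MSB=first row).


Formula: (c AND ((NOT b XOR b) AND d)) over a, b, c, d, e (32 rows)
Evaluate each row (bits = a,b,c,d,e, MSB first):
  row 0 [00000]: (0 AND ((NOT 0 XOR 0) AND 0)) -> 0
  row 1 [00001]: (0 AND ((NOT 0 XOR 0) AND 0)) -> 0
  row 2 [00010]: (0 AND ((NOT 0 XOR 0) AND 1)) -> 0
  row 3 [00011]: (0 AND ((NOT 0 XOR 0) AND 1)) -> 0
  row 4 [00100]: (1 AND ((NOT 0 XOR 0) AND 0)) -> 0
  row 5 [00101]: (1 AND ((NOT 0 XOR 0) AND 0)) -> 0
  row 6 [00110]: (1 AND ((NOT 0 XOR 0) AND 1)) -> 1
  row 7 [00111]: (1 AND ((NOT 0 XOR 0) AND 1)) -> 1
  row 8 [01000]: (0 AND ((NOT 1 XOR 1) AND 0)) -> 0
  row 9 [01001]: (0 AND ((NOT 1 XOR 1) AND 0)) -> 0
  row 10 [01010]: (0 AND ((NOT 1 XOR 1) AND 1)) -> 0
  row 11 [01011]: (0 AND ((NOT 1 XOR 1) AND 1)) -> 0
  row 12 [01100]: (1 AND ((NOT 1 XOR 1) AND 0)) -> 0
  row 13 [01101]: (1 AND ((NOT 1 XOR 1) AND 0)) -> 0
  row 14 [01110]: (1 AND ((NOT 1 XOR 1) AND 1)) -> 1
  row 15 [01111]: (1 AND ((NOT 1 XOR 1) AND 1)) -> 1
  row 16 [10000]: (0 AND ((NOT 0 XOR 0) AND 0)) -> 0
  row 17 [10001]: (0 AND ((NOT 0 XOR 0) AND 0)) -> 0
  row 18 [10010]: (0 AND ((NOT 0 XOR 0) AND 1)) -> 0
  row 19 [10011]: (0 AND ((NOT 0 XOR 0) AND 1)) -> 0
  row 20 [10100]: (1 AND ((NOT 0 XOR 0) AND 0)) -> 0
  row 21 [10101]: (1 AND ((NOT 0 XOR 0) AND 0)) -> 0
  row 22 [10110]: (1 AND ((NOT 0 XOR 0) AND 1)) -> 1
  row 23 [10111]: (1 AND ((NOT 0 XOR 0) AND 1)) -> 1
  row 24 [11000]: (0 AND ((NOT 1 XOR 1) AND 0)) -> 0
  row 25 [11001]: (0 AND ((NOT 1 XOR 1) AND 0)) -> 0
  row 26 [11010]: (0 AND ((NOT 1 XOR 1) AND 1)) -> 0
  row 27 [11011]: (0 AND ((NOT 1 XOR 1) AND 1)) -> 0
  row 28 [11100]: (1 AND ((NOT 1 XOR 1) AND 0)) -> 0
  row 29 [11101]: (1 AND ((NOT 1 XOR 1) AND 0)) -> 0
  row 30 [11110]: (1 AND ((NOT 1 XOR 1) AND 1)) -> 1
  row 31 [11111]: (1 AND ((NOT 1 XOR 1) AND 1)) -> 1
Full result column, 4 rows per line (a,b,c fixed per line; d,e runs 00..11 left to right):
  rows 0-3 [a,b,c=000]: 0000  = hex 0
  rows 4-7 [a,b,c=001]: 0011  = hex 3
  rows 8-11 [a,b,c=010]: 0000  = hex 0
  rows 12-15 [a,b,c=011]: 0011  = hex 3
  rows 16-19 [a,b,c=100]: 0000  = hex 0
  rows 20-23 [a,b,c=101]: 0011  = hex 3
  rows 24-27 [a,b,c=110]: 0000  = hex 0
  rows 28-31 [a,b,c=111]: 0011  = hex 3
Output column (row 0 .. row 31) = 00000011000000110000001100000011
Output column grouped in 4s = 0000 0011 0000 0011 0000 0011 0000 0011 = 0x03030303
Convert to decimal digit by digit (value = value*16 + digit):
  0 -> 0
  0*16 + 3 = 3
  3*16 + 0 = 48
  48*16 + 3 = 771
  771*16 + 0 = 12336
  12336*16 + 3 = 197379
  197379*16 + 0 = 3158064
  3158064*16 + 3 = 50529027
Decimal = 50529027

50529027


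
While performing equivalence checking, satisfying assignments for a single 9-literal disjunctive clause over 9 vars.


Step 1: Total=2^9=512
Step 2: Unsat when all 9 false: 2^0=1
Step 3: Sat=512-1=511

511


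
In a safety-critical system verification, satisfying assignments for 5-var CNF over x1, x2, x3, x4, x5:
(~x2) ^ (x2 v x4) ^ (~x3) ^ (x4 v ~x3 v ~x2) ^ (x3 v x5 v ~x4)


CNF with 5 clauses over 5 vars (32 assignments).
An assignment satisfies CNF iff every clause has >=1 true literal.
Check each row (bits = x1,x2,x3,x4,x5; clause T/F shown):
  row 0 [00000]: clauses=TFTTT -> 0
  row 1 [00001]: clauses=TFTTT -> 0
  row 2 [00010]: clauses=TTTTF -> 0
  row 3 [00011]: clauses=TTTTT -> 1
  row 4 [00100]: clauses=TFFTT -> 0
  row 5 [00101]: clauses=TFFTT -> 0
  row 6 [00110]: clauses=TTFTT -> 0
  row 7 [00111]: clauses=TTFTT -> 0
  row 8 [01000]: clauses=FTTTT -> 0
  row 9 [01001]: clauses=FTTTT -> 0
  row 10 [01010]: clauses=FTTTF -> 0
  row 11 [01011]: clauses=FTTTT -> 0
  row 12 [01100]: clauses=FTFFT -> 0
  row 13 [01101]: clauses=FTFFT -> 0
  row 14 [01110]: clauses=FTFTT -> 0
  row 15 [01111]: clauses=FTFTT -> 0
  row 16 [10000]: clauses=TFTTT -> 0
  row 17 [10001]: clauses=TFTTT -> 0
  row 18 [10010]: clauses=TTTTF -> 0
  row 19 [10011]: clauses=TTTTT -> 1
  row 20 [10100]: clauses=TFFTT -> 0
  row 21 [10101]: clauses=TFFTT -> 0
  row 22 [10110]: clauses=TTFTT -> 0
  row 23 [10111]: clauses=TTFTT -> 0
  row 24 [11000]: clauses=FTTTT -> 0
  row 25 [11001]: clauses=FTTTT -> 0
  row 26 [11010]: clauses=FTTTF -> 0
  row 27 [11011]: clauses=FTTTT -> 0
  row 28 [11100]: clauses=FTFFT -> 0
  row 29 [11101]: clauses=FTFFT -> 0
  row 30 [11110]: clauses=FTFTT -> 0
  row 31 [11111]: clauses=FTFTT -> 0
Full result column, 8 rows per line (x1,x2 fixed per line; x3,x4,x5 runs 000..111 left to right):
  rows 0-7 [x1,x2=00]: 00010000  (ones: 1)
  rows 8-15 [x1,x2=01]: 00000000  (ones: 0)
  rows 16-23 [x1,x2=10]: 00010000  (ones: 1)
  rows 24-31 [x1,x2=11]: 00000000  (ones: 0)
Satisfying assignments = 1+0+1+0 = 2

2


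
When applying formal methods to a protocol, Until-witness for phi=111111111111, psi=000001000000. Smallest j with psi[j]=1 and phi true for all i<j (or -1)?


(phi U psi) at 0: need smallest j with psi[j]=1 and phi[i]=1 for all i in [0,j).
Scan from step 0:
  step 0: phi=1, psi=0 -> continue
  step 1: phi=1, psi=0 -> continue
  step 2: phi=1, psi=0 -> continue
  step 3: phi=1, psi=0 -> continue
  step 5: psi=1 and phi held for [0,5) -> witness found
Witness step = 5

5


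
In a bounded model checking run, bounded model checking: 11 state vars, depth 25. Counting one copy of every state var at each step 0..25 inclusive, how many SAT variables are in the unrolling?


BMC unrolls to depth k, creating one copy of each state var for steps 0..k.
Step count = 25 + 1 = 26 (steps 0 through 25)
Vars per step = 11
Total = 11 * 26 = 286

286


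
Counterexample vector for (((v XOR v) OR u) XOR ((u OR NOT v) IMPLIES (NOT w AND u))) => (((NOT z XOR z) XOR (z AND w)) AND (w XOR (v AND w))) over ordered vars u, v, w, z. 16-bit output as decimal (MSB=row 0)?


F1 = (((v XOR v) OR u) XOR ((u OR NOT v) IMPLIES (NOT w AND u)))
F2 = (((NOT z XOR z) XOR (z AND w)) AND (w XOR (v AND w)))
Counterexample to F1=>F2 is where F1=1 and F2=0.
Evaluate each row (bits = u,v,w,z, MSB first):
  row 0 [0000]: F1=0 F2=0 -> F1&~F2 -> 0
  row 1 [0001]: F1=0 F2=0 -> F1&~F2 -> 0
  row 2 [0010]: F1=0 F2=1 -> F1&~F2 -> 0
  row 3 [0011]: F1=0 F2=0 -> F1&~F2 -> 0
  row 4 [0100]: F1=1 F2=0 -> F1&~F2 -> 1
  row 5 [0101]: F1=1 F2=0 -> F1&~F2 -> 1
  row 6 [0110]: F1=1 F2=0 -> F1&~F2 -> 1
  row 7 [0111]: F1=1 F2=0 -> F1&~F2 -> 1
  row 8 [1000]: F1=0 F2=0 -> F1&~F2 -> 0
  row 9 [1001]: F1=0 F2=0 -> F1&~F2 -> 0
  row 10 [1010]: F1=1 F2=1 -> F1&~F2 -> 0
  row 11 [1011]: F1=1 F2=0 -> F1&~F2 -> 1
  row 12 [1100]: F1=0 F2=0 -> F1&~F2 -> 0
  row 13 [1101]: F1=0 F2=0 -> F1&~F2 -> 0
  row 14 [1110]: F1=1 F2=0 -> F1&~F2 -> 1
  row 15 [1111]: F1=1 F2=0 -> F1&~F2 -> 1
Full result column, 4 rows per line (u,v fixed per line; w,z runs 00..11 left to right):
  rows 0-3 [u,v=00]: 0000  = hex 0
  rows 4-7 [u,v=01]: 1111  = hex F
  rows 8-11 [u,v=10]: 0001  = hex 1
  rows 12-15 [u,v=11]: 0011  = hex 3
Counterexample vector (row 0 .. row 15) = 0000111100010011
Output column grouped in 4s = 0000 1111 0001 0011 = 0x0F13
Convert to decimal digit by digit (value = value*16 + digit):
  0 -> 0
  0*16 + 15 (F) = 15
  15*16 + 1 = 241
  241*16 + 3 = 3859
Decimal = 3859

3859


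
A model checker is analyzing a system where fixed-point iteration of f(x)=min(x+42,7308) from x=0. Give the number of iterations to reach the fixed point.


Step 1: x=0, cap=7308, increment=42
Step 2: x grows by 42 each step until capped at 7308; fixed point is x=7308
Step 3: iterations = ceil(7308/42) = 174

174


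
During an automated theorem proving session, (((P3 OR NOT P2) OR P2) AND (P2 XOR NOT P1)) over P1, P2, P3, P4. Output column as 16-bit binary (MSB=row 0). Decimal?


Formula: (((P3 OR NOT P2) OR P2) AND (P2 XOR NOT P1)) over P1, P2, P3, P4 (16 rows)
Evaluate each row (bits = P1,P2,P3,P4, MSB first):
  row 0 [0000]: (((0 OR NOT 0) OR 0) AND (0 XOR NOT 0)) -> 1
  row 1 [0001]: (((0 OR NOT 0) OR 0) AND (0 XOR NOT 0)) -> 1
  row 2 [0010]: (((1 OR NOT 0) OR 0) AND (0 XOR NOT 0)) -> 1
  row 3 [0011]: (((1 OR NOT 0) OR 0) AND (0 XOR NOT 0)) -> 1
  row 4 [0100]: (((0 OR NOT 1) OR 1) AND (1 XOR NOT 0)) -> 0
  row 5 [0101]: (((0 OR NOT 1) OR 1) AND (1 XOR NOT 0)) -> 0
  row 6 [0110]: (((1 OR NOT 1) OR 1) AND (1 XOR NOT 0)) -> 0
  row 7 [0111]: (((1 OR NOT 1) OR 1) AND (1 XOR NOT 0)) -> 0
  row 8 [1000]: (((0 OR NOT 0) OR 0) AND (0 XOR NOT 1)) -> 0
  row 9 [1001]: (((0 OR NOT 0) OR 0) AND (0 XOR NOT 1)) -> 0
  row 10 [1010]: (((1 OR NOT 0) OR 0) AND (0 XOR NOT 1)) -> 0
  row 11 [1011]: (((1 OR NOT 0) OR 0) AND (0 XOR NOT 1)) -> 0
  row 12 [1100]: (((0 OR NOT 1) OR 1) AND (1 XOR NOT 1)) -> 1
  row 13 [1101]: (((0 OR NOT 1) OR 1) AND (1 XOR NOT 1)) -> 1
  row 14 [1110]: (((1 OR NOT 1) OR 1) AND (1 XOR NOT 1)) -> 1
  row 15 [1111]: (((1 OR NOT 1) OR 1) AND (1 XOR NOT 1)) -> 1
Full result column, 4 rows per line (P1,P2 fixed per line; P3,P4 runs 00..11 left to right):
  rows 0-3 [P1,P2=00]: 1111  = hex F
  rows 4-7 [P1,P2=01]: 0000  = hex 0
  rows 8-11 [P1,P2=10]: 0000  = hex 0
  rows 12-15 [P1,P2=11]: 1111  = hex F
Output column (row 0 .. row 15) = 1111000000001111
Output column grouped in 4s = 1111 0000 0000 1111 = 0xF00F
Convert to decimal digit by digit (value = value*16 + digit):
  F -> 15
  15*16 + 0 = 240
  240*16 + 0 = 3840
  3840*16 + 15 (F) = 61455
Decimal = 61455

61455


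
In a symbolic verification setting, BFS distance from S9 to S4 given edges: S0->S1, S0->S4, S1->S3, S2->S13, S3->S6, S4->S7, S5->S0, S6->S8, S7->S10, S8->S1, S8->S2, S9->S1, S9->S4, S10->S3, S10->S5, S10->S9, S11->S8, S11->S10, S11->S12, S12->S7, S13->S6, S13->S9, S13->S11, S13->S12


BFS layer-by-layer from S9:
  dist 0: {S9}
  dist 1: {S1, S4}
  -> S4 reached at distance 1
Shortest path length = 1

1


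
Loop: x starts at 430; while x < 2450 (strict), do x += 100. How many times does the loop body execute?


Step 1: x goes from 430 toward 2450 by 100; the body runs while x<2450, so iterations = ceil((bound-start)/step)
Step 2: Distance=2020
Step 3: ceil(2020/100)=21

21


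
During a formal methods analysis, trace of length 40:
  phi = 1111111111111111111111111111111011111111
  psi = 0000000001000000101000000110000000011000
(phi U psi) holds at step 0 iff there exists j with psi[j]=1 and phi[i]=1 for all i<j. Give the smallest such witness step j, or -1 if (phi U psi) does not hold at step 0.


(phi U psi) at 0: need smallest j with psi[j]=1 and phi[i]=1 for all i in [0,j).
Scan from step 0:
  step 0: phi=1, psi=0 -> continue
  step 1: phi=1, psi=0 -> continue
  step 2: phi=1, psi=0 -> continue
  step 3: phi=1, psi=0 -> continue
  step 9: psi=1 and phi held for [0,9) -> witness found
Witness step = 9

9


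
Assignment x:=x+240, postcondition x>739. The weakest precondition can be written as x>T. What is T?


Formula: wp(x:=E, P) = P[E/x] (substitute E for x in postcondition)
Step 1: Postcondition: x>739
Step 2: Substitute x+240 for x: x+240>739
Step 3: Solve for x: x > 739-240 = 499

499
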